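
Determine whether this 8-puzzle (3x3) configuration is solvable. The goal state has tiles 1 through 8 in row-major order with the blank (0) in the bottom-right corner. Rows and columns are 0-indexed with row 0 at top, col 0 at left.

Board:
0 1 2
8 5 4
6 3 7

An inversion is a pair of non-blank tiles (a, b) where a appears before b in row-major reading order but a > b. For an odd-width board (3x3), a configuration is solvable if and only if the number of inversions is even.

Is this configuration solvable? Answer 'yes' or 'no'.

Answer: no

Derivation:
Inversions (pairs i<j in row-major order where tile[i] > tile[j] > 0): 9
9 is odd, so the puzzle is not solvable.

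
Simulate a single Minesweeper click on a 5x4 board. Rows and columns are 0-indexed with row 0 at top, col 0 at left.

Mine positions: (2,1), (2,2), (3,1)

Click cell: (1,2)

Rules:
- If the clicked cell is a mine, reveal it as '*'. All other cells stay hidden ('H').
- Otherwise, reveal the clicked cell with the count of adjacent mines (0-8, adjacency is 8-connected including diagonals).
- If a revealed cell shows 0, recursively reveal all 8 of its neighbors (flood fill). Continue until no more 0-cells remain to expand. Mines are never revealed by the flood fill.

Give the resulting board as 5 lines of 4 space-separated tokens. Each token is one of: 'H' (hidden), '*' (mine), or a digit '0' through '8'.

H H H H
H H 2 H
H H H H
H H H H
H H H H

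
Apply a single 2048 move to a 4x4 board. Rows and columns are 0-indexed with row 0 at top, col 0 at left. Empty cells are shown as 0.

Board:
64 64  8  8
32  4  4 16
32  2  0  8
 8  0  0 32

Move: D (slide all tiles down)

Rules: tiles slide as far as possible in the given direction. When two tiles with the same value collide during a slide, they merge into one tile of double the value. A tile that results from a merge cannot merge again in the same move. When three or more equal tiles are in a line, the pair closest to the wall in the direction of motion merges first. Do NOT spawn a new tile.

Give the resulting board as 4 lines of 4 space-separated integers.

Slide down:
col 0: [64, 32, 32, 8] -> [0, 64, 64, 8]
col 1: [64, 4, 2, 0] -> [0, 64, 4, 2]
col 2: [8, 4, 0, 0] -> [0, 0, 8, 4]
col 3: [8, 16, 8, 32] -> [8, 16, 8, 32]

Answer:  0  0  0  8
64 64  0 16
64  4  8  8
 8  2  4 32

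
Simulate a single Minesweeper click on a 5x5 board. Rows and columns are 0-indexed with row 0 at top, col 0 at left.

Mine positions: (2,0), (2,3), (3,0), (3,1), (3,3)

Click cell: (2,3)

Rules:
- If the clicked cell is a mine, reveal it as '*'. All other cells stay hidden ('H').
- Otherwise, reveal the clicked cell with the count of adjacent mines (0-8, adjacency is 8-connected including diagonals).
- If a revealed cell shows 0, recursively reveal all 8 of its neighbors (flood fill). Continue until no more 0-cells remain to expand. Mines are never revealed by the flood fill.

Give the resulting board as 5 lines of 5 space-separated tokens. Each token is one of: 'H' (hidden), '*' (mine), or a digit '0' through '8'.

H H H H H
H H H H H
H H H * H
H H H H H
H H H H H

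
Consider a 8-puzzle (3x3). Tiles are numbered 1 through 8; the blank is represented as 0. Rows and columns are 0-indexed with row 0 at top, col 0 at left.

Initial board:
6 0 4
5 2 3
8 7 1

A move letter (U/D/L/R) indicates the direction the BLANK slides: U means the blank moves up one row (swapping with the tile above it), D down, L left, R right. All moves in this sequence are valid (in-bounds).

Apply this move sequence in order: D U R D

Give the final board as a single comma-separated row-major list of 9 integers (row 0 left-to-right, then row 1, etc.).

After move 1 (D):
6 2 4
5 0 3
8 7 1

After move 2 (U):
6 0 4
5 2 3
8 7 1

After move 3 (R):
6 4 0
5 2 3
8 7 1

After move 4 (D):
6 4 3
5 2 0
8 7 1

Answer: 6, 4, 3, 5, 2, 0, 8, 7, 1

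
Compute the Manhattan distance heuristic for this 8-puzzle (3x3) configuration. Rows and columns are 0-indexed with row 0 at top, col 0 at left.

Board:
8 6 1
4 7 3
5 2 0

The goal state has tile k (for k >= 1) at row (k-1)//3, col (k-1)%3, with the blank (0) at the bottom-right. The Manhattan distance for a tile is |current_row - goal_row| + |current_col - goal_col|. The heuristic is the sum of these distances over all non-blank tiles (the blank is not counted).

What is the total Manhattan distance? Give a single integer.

Answer: 14

Derivation:
Tile 8: at (0,0), goal (2,1), distance |0-2|+|0-1| = 3
Tile 6: at (0,1), goal (1,2), distance |0-1|+|1-2| = 2
Tile 1: at (0,2), goal (0,0), distance |0-0|+|2-0| = 2
Tile 4: at (1,0), goal (1,0), distance |1-1|+|0-0| = 0
Tile 7: at (1,1), goal (2,0), distance |1-2|+|1-0| = 2
Tile 3: at (1,2), goal (0,2), distance |1-0|+|2-2| = 1
Tile 5: at (2,0), goal (1,1), distance |2-1|+|0-1| = 2
Tile 2: at (2,1), goal (0,1), distance |2-0|+|1-1| = 2
Sum: 3 + 2 + 2 + 0 + 2 + 1 + 2 + 2 = 14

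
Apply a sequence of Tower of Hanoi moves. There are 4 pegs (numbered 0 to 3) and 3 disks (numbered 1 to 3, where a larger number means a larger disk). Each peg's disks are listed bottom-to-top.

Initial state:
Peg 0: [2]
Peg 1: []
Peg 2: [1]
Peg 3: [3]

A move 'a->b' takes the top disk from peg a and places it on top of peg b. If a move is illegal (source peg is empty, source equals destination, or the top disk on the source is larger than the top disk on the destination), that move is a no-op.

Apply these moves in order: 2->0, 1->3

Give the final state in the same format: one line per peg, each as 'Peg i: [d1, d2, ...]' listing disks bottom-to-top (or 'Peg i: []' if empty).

Answer: Peg 0: [2, 1]
Peg 1: []
Peg 2: []
Peg 3: [3]

Derivation:
After move 1 (2->0):
Peg 0: [2, 1]
Peg 1: []
Peg 2: []
Peg 3: [3]

After move 2 (1->3):
Peg 0: [2, 1]
Peg 1: []
Peg 2: []
Peg 3: [3]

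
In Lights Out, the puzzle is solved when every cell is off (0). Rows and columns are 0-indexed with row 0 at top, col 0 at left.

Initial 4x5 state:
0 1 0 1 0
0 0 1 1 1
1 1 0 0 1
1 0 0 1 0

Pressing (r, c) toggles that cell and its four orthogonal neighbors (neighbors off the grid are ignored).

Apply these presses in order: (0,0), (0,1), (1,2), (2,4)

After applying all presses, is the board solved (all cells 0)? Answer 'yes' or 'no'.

After press 1 at (0,0):
1 0 0 1 0
1 0 1 1 1
1 1 0 0 1
1 0 0 1 0

After press 2 at (0,1):
0 1 1 1 0
1 1 1 1 1
1 1 0 0 1
1 0 0 1 0

After press 3 at (1,2):
0 1 0 1 0
1 0 0 0 1
1 1 1 0 1
1 0 0 1 0

After press 4 at (2,4):
0 1 0 1 0
1 0 0 0 0
1 1 1 1 0
1 0 0 1 1

Lights still on: 10

Answer: no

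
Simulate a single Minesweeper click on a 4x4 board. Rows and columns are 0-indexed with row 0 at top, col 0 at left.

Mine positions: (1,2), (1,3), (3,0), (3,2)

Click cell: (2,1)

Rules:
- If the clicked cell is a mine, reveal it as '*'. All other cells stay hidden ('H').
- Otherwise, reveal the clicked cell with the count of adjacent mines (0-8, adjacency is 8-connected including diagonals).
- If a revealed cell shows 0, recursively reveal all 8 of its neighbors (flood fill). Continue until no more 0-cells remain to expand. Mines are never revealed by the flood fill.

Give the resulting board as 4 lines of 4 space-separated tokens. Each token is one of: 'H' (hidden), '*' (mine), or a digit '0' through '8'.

H H H H
H H H H
H 3 H H
H H H H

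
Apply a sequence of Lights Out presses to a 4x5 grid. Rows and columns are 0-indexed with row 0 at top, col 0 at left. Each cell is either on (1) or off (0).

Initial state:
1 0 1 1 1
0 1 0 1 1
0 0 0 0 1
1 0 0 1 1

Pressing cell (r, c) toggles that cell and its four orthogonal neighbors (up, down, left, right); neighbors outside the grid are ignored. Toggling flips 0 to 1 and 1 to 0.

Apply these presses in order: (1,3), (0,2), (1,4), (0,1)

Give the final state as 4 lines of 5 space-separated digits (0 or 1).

After press 1 at (1,3):
1 0 1 0 1
0 1 1 0 0
0 0 0 1 1
1 0 0 1 1

After press 2 at (0,2):
1 1 0 1 1
0 1 0 0 0
0 0 0 1 1
1 0 0 1 1

After press 3 at (1,4):
1 1 0 1 0
0 1 0 1 1
0 0 0 1 0
1 0 0 1 1

After press 4 at (0,1):
0 0 1 1 0
0 0 0 1 1
0 0 0 1 0
1 0 0 1 1

Answer: 0 0 1 1 0
0 0 0 1 1
0 0 0 1 0
1 0 0 1 1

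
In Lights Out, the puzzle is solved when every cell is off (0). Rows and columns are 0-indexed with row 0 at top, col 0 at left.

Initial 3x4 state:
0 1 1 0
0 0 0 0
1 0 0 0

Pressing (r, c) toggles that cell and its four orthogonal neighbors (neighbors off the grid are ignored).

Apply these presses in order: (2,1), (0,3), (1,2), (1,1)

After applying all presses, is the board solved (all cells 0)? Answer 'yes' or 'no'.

Answer: no

Derivation:
After press 1 at (2,1):
0 1 1 0
0 1 0 0
0 1 1 0

After press 2 at (0,3):
0 1 0 1
0 1 0 1
0 1 1 0

After press 3 at (1,2):
0 1 1 1
0 0 1 0
0 1 0 0

After press 4 at (1,1):
0 0 1 1
1 1 0 0
0 0 0 0

Lights still on: 4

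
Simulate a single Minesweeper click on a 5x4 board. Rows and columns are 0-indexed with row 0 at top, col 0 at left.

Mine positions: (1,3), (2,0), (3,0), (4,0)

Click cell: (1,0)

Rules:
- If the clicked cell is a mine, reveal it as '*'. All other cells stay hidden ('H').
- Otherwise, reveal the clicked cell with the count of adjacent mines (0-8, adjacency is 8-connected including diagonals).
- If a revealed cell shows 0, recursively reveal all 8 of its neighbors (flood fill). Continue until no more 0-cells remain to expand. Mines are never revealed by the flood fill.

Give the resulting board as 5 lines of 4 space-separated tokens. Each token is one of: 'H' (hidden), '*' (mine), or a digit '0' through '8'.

H H H H
1 H H H
H H H H
H H H H
H H H H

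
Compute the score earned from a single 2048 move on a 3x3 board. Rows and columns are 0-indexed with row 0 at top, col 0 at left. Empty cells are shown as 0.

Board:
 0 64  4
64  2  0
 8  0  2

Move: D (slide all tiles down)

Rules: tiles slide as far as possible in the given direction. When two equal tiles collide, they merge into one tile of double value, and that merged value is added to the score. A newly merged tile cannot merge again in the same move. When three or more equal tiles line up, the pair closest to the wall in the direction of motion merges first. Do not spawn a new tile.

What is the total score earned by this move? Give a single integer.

Slide down:
col 0: [0, 64, 8] -> [0, 64, 8]  score +0 (running 0)
col 1: [64, 2, 0] -> [0, 64, 2]  score +0 (running 0)
col 2: [4, 0, 2] -> [0, 4, 2]  score +0 (running 0)
Board after move:
 0  0  0
64 64  4
 8  2  2

Answer: 0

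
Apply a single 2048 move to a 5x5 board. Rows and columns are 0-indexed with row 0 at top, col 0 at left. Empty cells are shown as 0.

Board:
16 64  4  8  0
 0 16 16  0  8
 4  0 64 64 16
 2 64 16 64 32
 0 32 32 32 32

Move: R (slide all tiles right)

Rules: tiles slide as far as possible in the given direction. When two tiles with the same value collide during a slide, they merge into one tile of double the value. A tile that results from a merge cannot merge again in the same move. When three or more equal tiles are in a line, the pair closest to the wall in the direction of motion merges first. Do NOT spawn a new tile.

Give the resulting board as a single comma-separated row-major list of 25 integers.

Answer: 0, 16, 64, 4, 8, 0, 0, 0, 32, 8, 0, 0, 4, 128, 16, 2, 64, 16, 64, 32, 0, 0, 0, 64, 64

Derivation:
Slide right:
row 0: [16, 64, 4, 8, 0] -> [0, 16, 64, 4, 8]
row 1: [0, 16, 16, 0, 8] -> [0, 0, 0, 32, 8]
row 2: [4, 0, 64, 64, 16] -> [0, 0, 4, 128, 16]
row 3: [2, 64, 16, 64, 32] -> [2, 64, 16, 64, 32]
row 4: [0, 32, 32, 32, 32] -> [0, 0, 0, 64, 64]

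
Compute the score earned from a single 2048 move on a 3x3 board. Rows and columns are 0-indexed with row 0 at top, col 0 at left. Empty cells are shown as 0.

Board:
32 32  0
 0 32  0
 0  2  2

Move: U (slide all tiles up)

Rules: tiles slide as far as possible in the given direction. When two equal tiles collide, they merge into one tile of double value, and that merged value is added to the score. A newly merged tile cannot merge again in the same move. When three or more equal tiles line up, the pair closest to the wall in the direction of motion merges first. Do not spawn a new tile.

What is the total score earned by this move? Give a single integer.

Answer: 64

Derivation:
Slide up:
col 0: [32, 0, 0] -> [32, 0, 0]  score +0 (running 0)
col 1: [32, 32, 2] -> [64, 2, 0]  score +64 (running 64)
col 2: [0, 0, 2] -> [2, 0, 0]  score +0 (running 64)
Board after move:
32 64  2
 0  2  0
 0  0  0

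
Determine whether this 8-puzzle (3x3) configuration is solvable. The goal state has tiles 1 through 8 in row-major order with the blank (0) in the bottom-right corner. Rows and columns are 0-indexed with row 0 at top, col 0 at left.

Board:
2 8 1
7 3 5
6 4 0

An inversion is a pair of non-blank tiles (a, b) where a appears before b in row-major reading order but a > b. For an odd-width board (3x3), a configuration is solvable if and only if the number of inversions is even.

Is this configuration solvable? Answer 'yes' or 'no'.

Inversions (pairs i<j in row-major order where tile[i] > tile[j] > 0): 13
13 is odd, so the puzzle is not solvable.

Answer: no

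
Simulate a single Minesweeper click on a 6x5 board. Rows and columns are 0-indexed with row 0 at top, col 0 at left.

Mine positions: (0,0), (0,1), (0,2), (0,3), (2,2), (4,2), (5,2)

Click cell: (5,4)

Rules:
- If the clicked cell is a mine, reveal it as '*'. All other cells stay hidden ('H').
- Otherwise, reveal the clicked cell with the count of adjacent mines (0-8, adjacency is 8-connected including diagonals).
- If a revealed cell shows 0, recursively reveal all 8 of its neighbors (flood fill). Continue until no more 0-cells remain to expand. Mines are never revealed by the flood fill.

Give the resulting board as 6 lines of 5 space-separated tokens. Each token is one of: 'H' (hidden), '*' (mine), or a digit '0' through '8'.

H H H H H
H H H 3 1
H H H 1 0
H H H 2 0
H H H 2 0
H H H 2 0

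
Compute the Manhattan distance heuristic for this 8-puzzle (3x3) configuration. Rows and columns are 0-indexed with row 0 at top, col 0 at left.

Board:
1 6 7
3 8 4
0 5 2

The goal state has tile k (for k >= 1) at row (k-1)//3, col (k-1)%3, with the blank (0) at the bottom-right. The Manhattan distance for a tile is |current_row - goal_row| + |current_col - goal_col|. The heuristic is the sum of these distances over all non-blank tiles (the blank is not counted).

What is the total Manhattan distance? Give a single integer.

Answer: 16

Derivation:
Tile 1: at (0,0), goal (0,0), distance |0-0|+|0-0| = 0
Tile 6: at (0,1), goal (1,2), distance |0-1|+|1-2| = 2
Tile 7: at (0,2), goal (2,0), distance |0-2|+|2-0| = 4
Tile 3: at (1,0), goal (0,2), distance |1-0|+|0-2| = 3
Tile 8: at (1,1), goal (2,1), distance |1-2|+|1-1| = 1
Tile 4: at (1,2), goal (1,0), distance |1-1|+|2-0| = 2
Tile 5: at (2,1), goal (1,1), distance |2-1|+|1-1| = 1
Tile 2: at (2,2), goal (0,1), distance |2-0|+|2-1| = 3
Sum: 0 + 2 + 4 + 3 + 1 + 2 + 1 + 3 = 16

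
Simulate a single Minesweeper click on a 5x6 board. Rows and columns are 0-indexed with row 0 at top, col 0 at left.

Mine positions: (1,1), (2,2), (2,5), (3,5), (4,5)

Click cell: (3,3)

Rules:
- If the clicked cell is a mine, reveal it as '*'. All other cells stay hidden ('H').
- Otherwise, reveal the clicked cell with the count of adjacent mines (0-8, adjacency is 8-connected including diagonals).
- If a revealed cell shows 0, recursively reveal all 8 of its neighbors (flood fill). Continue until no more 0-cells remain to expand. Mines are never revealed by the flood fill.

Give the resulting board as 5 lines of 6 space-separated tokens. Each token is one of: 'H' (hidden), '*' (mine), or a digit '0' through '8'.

H H H H H H
H H H H H H
H H H H H H
H H H 1 H H
H H H H H H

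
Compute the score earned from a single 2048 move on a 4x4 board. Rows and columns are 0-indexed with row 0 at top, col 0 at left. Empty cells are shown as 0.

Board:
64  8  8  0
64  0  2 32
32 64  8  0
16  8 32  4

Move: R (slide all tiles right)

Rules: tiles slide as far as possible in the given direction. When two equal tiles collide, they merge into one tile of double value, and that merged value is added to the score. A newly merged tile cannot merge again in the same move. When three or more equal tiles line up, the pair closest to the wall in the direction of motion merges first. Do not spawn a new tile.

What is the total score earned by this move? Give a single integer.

Slide right:
row 0: [64, 8, 8, 0] -> [0, 0, 64, 16]  score +16 (running 16)
row 1: [64, 0, 2, 32] -> [0, 64, 2, 32]  score +0 (running 16)
row 2: [32, 64, 8, 0] -> [0, 32, 64, 8]  score +0 (running 16)
row 3: [16, 8, 32, 4] -> [16, 8, 32, 4]  score +0 (running 16)
Board after move:
 0  0 64 16
 0 64  2 32
 0 32 64  8
16  8 32  4

Answer: 16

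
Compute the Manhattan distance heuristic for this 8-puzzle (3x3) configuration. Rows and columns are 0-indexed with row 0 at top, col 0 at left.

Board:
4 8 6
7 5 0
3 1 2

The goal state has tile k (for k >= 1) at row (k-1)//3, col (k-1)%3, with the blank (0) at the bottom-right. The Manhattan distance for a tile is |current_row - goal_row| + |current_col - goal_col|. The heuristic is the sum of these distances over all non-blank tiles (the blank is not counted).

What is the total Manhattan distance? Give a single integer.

Answer: 15

Derivation:
Tile 4: (0,0)->(1,0) = 1
Tile 8: (0,1)->(2,1) = 2
Tile 6: (0,2)->(1,2) = 1
Tile 7: (1,0)->(2,0) = 1
Tile 5: (1,1)->(1,1) = 0
Tile 3: (2,0)->(0,2) = 4
Tile 1: (2,1)->(0,0) = 3
Tile 2: (2,2)->(0,1) = 3
Sum: 1 + 2 + 1 + 1 + 0 + 4 + 3 + 3 = 15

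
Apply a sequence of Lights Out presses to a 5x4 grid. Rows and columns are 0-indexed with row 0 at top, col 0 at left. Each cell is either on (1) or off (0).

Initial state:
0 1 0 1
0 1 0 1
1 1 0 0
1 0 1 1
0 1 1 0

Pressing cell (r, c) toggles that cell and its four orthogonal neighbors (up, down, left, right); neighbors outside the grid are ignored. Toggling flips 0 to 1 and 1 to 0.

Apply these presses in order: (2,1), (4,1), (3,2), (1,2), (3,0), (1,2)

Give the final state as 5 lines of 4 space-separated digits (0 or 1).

After press 1 at (2,1):
0 1 0 1
0 0 0 1
0 0 1 0
1 1 1 1
0 1 1 0

After press 2 at (4,1):
0 1 0 1
0 0 0 1
0 0 1 0
1 0 1 1
1 0 0 0

After press 3 at (3,2):
0 1 0 1
0 0 0 1
0 0 0 0
1 1 0 0
1 0 1 0

After press 4 at (1,2):
0 1 1 1
0 1 1 0
0 0 1 0
1 1 0 0
1 0 1 0

After press 5 at (3,0):
0 1 1 1
0 1 1 0
1 0 1 0
0 0 0 0
0 0 1 0

After press 6 at (1,2):
0 1 0 1
0 0 0 1
1 0 0 0
0 0 0 0
0 0 1 0

Answer: 0 1 0 1
0 0 0 1
1 0 0 0
0 0 0 0
0 0 1 0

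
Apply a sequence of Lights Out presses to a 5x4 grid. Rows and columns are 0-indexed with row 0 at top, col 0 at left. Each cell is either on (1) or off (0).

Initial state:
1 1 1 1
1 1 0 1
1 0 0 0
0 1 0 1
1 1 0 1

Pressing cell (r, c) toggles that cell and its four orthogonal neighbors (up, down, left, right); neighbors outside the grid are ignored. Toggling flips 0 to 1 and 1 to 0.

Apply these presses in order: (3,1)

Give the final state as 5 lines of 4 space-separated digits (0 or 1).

After press 1 at (3,1):
1 1 1 1
1 1 0 1
1 1 0 0
1 0 1 1
1 0 0 1

Answer: 1 1 1 1
1 1 0 1
1 1 0 0
1 0 1 1
1 0 0 1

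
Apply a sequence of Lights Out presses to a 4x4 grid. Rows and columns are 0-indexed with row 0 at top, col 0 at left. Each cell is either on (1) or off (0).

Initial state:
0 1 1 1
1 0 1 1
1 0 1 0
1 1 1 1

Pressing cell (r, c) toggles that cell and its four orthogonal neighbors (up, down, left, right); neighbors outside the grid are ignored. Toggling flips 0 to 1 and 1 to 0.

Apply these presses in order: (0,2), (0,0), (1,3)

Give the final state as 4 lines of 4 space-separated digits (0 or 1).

Answer: 1 1 0 1
0 0 1 0
1 0 1 1
1 1 1 1

Derivation:
After press 1 at (0,2):
0 0 0 0
1 0 0 1
1 0 1 0
1 1 1 1

After press 2 at (0,0):
1 1 0 0
0 0 0 1
1 0 1 0
1 1 1 1

After press 3 at (1,3):
1 1 0 1
0 0 1 0
1 0 1 1
1 1 1 1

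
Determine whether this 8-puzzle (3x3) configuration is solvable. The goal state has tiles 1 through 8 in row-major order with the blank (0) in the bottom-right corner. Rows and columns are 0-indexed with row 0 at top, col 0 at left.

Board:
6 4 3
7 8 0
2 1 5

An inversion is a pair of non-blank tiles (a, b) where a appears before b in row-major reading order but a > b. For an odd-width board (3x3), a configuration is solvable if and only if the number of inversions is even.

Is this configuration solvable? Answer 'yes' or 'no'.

Answer: no

Derivation:
Inversions (pairs i<j in row-major order where tile[i] > tile[j] > 0): 17
17 is odd, so the puzzle is not solvable.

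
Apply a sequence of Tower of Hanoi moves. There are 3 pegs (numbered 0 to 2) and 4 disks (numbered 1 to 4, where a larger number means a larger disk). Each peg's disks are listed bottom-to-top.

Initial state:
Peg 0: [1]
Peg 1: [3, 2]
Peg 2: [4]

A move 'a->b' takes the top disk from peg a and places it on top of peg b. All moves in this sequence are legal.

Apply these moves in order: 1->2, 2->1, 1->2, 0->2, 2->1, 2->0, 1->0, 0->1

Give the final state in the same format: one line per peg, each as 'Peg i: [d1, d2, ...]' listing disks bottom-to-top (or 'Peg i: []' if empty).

After move 1 (1->2):
Peg 0: [1]
Peg 1: [3]
Peg 2: [4, 2]

After move 2 (2->1):
Peg 0: [1]
Peg 1: [3, 2]
Peg 2: [4]

After move 3 (1->2):
Peg 0: [1]
Peg 1: [3]
Peg 2: [4, 2]

After move 4 (0->2):
Peg 0: []
Peg 1: [3]
Peg 2: [4, 2, 1]

After move 5 (2->1):
Peg 0: []
Peg 1: [3, 1]
Peg 2: [4, 2]

After move 6 (2->0):
Peg 0: [2]
Peg 1: [3, 1]
Peg 2: [4]

After move 7 (1->0):
Peg 0: [2, 1]
Peg 1: [3]
Peg 2: [4]

After move 8 (0->1):
Peg 0: [2]
Peg 1: [3, 1]
Peg 2: [4]

Answer: Peg 0: [2]
Peg 1: [3, 1]
Peg 2: [4]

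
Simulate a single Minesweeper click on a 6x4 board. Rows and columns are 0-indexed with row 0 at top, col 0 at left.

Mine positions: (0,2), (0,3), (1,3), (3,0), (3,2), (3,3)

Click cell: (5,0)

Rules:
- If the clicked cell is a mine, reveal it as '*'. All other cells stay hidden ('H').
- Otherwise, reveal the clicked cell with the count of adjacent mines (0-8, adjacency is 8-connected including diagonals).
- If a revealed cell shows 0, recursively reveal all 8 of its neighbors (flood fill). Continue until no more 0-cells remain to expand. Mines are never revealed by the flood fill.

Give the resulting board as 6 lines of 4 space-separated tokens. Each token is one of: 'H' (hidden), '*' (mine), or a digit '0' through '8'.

H H H H
H H H H
H H H H
H H H H
1 2 2 2
0 0 0 0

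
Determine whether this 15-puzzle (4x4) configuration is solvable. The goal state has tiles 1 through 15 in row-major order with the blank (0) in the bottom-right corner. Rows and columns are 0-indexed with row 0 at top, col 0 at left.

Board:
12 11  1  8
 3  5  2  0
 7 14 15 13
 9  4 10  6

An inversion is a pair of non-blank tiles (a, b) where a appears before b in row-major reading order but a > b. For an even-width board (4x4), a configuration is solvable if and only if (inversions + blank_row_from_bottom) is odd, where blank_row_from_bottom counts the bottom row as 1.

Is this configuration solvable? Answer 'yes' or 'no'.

Answer: no

Derivation:
Inversions: 49
Blank is in row 1 (0-indexed from top), which is row 3 counting from the bottom (bottom = 1).
49 + 3 = 52, which is even, so the puzzle is not solvable.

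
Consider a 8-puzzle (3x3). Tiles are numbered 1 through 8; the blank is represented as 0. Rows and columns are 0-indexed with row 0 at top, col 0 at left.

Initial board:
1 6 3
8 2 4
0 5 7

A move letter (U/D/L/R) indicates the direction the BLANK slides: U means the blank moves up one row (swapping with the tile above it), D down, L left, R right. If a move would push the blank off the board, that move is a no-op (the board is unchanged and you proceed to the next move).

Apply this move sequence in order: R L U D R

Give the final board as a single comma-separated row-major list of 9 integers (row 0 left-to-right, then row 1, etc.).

After move 1 (R):
1 6 3
8 2 4
5 0 7

After move 2 (L):
1 6 3
8 2 4
0 5 7

After move 3 (U):
1 6 3
0 2 4
8 5 7

After move 4 (D):
1 6 3
8 2 4
0 5 7

After move 5 (R):
1 6 3
8 2 4
5 0 7

Answer: 1, 6, 3, 8, 2, 4, 5, 0, 7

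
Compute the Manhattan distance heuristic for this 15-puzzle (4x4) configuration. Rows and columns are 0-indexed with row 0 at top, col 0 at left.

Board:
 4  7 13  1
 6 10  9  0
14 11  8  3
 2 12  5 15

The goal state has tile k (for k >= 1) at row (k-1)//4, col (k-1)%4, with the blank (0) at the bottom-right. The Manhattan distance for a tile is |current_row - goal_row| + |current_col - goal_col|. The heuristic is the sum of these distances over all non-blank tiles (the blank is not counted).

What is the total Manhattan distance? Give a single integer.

Answer: 38

Derivation:
Tile 4: (0,0)->(0,3) = 3
Tile 7: (0,1)->(1,2) = 2
Tile 13: (0,2)->(3,0) = 5
Tile 1: (0,3)->(0,0) = 3
Tile 6: (1,0)->(1,1) = 1
Tile 10: (1,1)->(2,1) = 1
Tile 9: (1,2)->(2,0) = 3
Tile 14: (2,0)->(3,1) = 2
Tile 11: (2,1)->(2,2) = 1
Tile 8: (2,2)->(1,3) = 2
Tile 3: (2,3)->(0,2) = 3
Tile 2: (3,0)->(0,1) = 4
Tile 12: (3,1)->(2,3) = 3
Tile 5: (3,2)->(1,0) = 4
Tile 15: (3,3)->(3,2) = 1
Sum: 3 + 2 + 5 + 3 + 1 + 1 + 3 + 2 + 1 + 2 + 3 + 4 + 3 + 4 + 1 = 38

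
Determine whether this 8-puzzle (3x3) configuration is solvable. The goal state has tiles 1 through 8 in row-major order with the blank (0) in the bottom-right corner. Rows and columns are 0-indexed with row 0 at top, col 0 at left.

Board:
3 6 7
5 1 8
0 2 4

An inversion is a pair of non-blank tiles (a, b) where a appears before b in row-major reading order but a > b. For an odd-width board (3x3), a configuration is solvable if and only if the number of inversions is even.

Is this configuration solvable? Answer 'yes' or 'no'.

Answer: no

Derivation:
Inversions (pairs i<j in row-major order where tile[i] > tile[j] > 0): 15
15 is odd, so the puzzle is not solvable.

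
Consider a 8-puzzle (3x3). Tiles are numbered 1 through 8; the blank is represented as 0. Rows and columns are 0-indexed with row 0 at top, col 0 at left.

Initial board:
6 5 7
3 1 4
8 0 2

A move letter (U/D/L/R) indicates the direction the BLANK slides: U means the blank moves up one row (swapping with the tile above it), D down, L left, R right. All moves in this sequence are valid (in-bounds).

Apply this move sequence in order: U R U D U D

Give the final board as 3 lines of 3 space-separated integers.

Answer: 6 5 7
3 4 0
8 1 2

Derivation:
After move 1 (U):
6 5 7
3 0 4
8 1 2

After move 2 (R):
6 5 7
3 4 0
8 1 2

After move 3 (U):
6 5 0
3 4 7
8 1 2

After move 4 (D):
6 5 7
3 4 0
8 1 2

After move 5 (U):
6 5 0
3 4 7
8 1 2

After move 6 (D):
6 5 7
3 4 0
8 1 2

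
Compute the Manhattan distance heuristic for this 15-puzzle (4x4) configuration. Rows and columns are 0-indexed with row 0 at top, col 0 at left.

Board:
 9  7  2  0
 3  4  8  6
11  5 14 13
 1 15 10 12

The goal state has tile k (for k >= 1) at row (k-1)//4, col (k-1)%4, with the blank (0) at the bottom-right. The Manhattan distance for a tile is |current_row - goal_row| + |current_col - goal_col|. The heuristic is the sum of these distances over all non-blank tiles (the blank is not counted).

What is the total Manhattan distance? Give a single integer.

Tile 9: at (0,0), goal (2,0), distance |0-2|+|0-0| = 2
Tile 7: at (0,1), goal (1,2), distance |0-1|+|1-2| = 2
Tile 2: at (0,2), goal (0,1), distance |0-0|+|2-1| = 1
Tile 3: at (1,0), goal (0,2), distance |1-0|+|0-2| = 3
Tile 4: at (1,1), goal (0,3), distance |1-0|+|1-3| = 3
Tile 8: at (1,2), goal (1,3), distance |1-1|+|2-3| = 1
Tile 6: at (1,3), goal (1,1), distance |1-1|+|3-1| = 2
Tile 11: at (2,0), goal (2,2), distance |2-2|+|0-2| = 2
Tile 5: at (2,1), goal (1,0), distance |2-1|+|1-0| = 2
Tile 14: at (2,2), goal (3,1), distance |2-3|+|2-1| = 2
Tile 13: at (2,3), goal (3,0), distance |2-3|+|3-0| = 4
Tile 1: at (3,0), goal (0,0), distance |3-0|+|0-0| = 3
Tile 15: at (3,1), goal (3,2), distance |3-3|+|1-2| = 1
Tile 10: at (3,2), goal (2,1), distance |3-2|+|2-1| = 2
Tile 12: at (3,3), goal (2,3), distance |3-2|+|3-3| = 1
Sum: 2 + 2 + 1 + 3 + 3 + 1 + 2 + 2 + 2 + 2 + 4 + 3 + 1 + 2 + 1 = 31

Answer: 31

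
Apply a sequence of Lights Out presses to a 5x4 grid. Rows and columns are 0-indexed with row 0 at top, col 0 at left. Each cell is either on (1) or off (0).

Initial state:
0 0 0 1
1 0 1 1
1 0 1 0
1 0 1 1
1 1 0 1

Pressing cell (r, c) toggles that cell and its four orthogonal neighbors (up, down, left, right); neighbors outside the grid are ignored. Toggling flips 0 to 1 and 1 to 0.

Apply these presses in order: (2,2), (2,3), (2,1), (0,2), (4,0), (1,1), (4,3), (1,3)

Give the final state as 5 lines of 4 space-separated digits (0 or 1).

Answer: 0 0 1 1
0 0 1 1
0 1 0 1
0 1 0 1
0 0 1 0

Derivation:
After press 1 at (2,2):
0 0 0 1
1 0 0 1
1 1 0 1
1 0 0 1
1 1 0 1

After press 2 at (2,3):
0 0 0 1
1 0 0 0
1 1 1 0
1 0 0 0
1 1 0 1

After press 3 at (2,1):
0 0 0 1
1 1 0 0
0 0 0 0
1 1 0 0
1 1 0 1

After press 4 at (0,2):
0 1 1 0
1 1 1 0
0 0 0 0
1 1 0 0
1 1 0 1

After press 5 at (4,0):
0 1 1 0
1 1 1 0
0 0 0 0
0 1 0 0
0 0 0 1

After press 6 at (1,1):
0 0 1 0
0 0 0 0
0 1 0 0
0 1 0 0
0 0 0 1

After press 7 at (4,3):
0 0 1 0
0 0 0 0
0 1 0 0
0 1 0 1
0 0 1 0

After press 8 at (1,3):
0 0 1 1
0 0 1 1
0 1 0 1
0 1 0 1
0 0 1 0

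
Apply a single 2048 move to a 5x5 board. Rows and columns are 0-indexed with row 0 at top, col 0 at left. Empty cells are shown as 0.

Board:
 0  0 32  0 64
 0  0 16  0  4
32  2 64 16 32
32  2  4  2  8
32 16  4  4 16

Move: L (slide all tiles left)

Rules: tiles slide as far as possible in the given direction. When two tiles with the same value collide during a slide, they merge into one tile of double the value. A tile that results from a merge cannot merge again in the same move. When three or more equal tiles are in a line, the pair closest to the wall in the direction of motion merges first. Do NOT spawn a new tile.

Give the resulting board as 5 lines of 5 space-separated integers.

Answer: 32 64  0  0  0
16  4  0  0  0
32  2 64 16 32
32  2  4  2  8
32 16  8 16  0

Derivation:
Slide left:
row 0: [0, 0, 32, 0, 64] -> [32, 64, 0, 0, 0]
row 1: [0, 0, 16, 0, 4] -> [16, 4, 0, 0, 0]
row 2: [32, 2, 64, 16, 32] -> [32, 2, 64, 16, 32]
row 3: [32, 2, 4, 2, 8] -> [32, 2, 4, 2, 8]
row 4: [32, 16, 4, 4, 16] -> [32, 16, 8, 16, 0]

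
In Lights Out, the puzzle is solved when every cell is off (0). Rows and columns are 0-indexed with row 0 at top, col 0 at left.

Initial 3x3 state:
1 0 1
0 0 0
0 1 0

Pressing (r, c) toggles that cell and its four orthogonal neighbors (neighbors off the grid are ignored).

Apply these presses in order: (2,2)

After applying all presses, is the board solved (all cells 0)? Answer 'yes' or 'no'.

Answer: no

Derivation:
After press 1 at (2,2):
1 0 1
0 0 1
0 0 1

Lights still on: 4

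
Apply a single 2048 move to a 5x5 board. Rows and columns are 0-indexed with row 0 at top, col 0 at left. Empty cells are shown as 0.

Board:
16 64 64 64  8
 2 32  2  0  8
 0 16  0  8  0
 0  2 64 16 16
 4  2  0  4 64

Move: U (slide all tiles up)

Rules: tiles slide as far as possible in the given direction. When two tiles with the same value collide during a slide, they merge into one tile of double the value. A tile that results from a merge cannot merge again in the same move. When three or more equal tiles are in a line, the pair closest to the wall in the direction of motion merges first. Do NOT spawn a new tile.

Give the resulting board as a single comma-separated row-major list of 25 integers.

Slide up:
col 0: [16, 2, 0, 0, 4] -> [16, 2, 4, 0, 0]
col 1: [64, 32, 16, 2, 2] -> [64, 32, 16, 4, 0]
col 2: [64, 2, 0, 64, 0] -> [64, 2, 64, 0, 0]
col 3: [64, 0, 8, 16, 4] -> [64, 8, 16, 4, 0]
col 4: [8, 8, 0, 16, 64] -> [16, 16, 64, 0, 0]

Answer: 16, 64, 64, 64, 16, 2, 32, 2, 8, 16, 4, 16, 64, 16, 64, 0, 4, 0, 4, 0, 0, 0, 0, 0, 0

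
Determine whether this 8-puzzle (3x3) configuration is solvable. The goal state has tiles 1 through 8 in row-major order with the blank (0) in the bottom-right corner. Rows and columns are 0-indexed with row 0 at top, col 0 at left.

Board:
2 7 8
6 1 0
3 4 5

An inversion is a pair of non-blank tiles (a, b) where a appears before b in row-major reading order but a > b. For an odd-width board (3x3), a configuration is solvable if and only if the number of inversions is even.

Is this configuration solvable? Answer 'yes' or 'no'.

Inversions (pairs i<j in row-major order where tile[i] > tile[j] > 0): 15
15 is odd, so the puzzle is not solvable.

Answer: no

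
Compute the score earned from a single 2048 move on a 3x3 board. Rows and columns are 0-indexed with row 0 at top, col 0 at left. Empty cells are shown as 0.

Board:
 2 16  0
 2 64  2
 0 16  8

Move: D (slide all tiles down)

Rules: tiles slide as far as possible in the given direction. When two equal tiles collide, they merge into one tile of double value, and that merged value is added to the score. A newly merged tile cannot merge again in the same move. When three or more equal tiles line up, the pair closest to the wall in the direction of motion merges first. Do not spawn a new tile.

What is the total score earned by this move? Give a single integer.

Answer: 4

Derivation:
Slide down:
col 0: [2, 2, 0] -> [0, 0, 4]  score +4 (running 4)
col 1: [16, 64, 16] -> [16, 64, 16]  score +0 (running 4)
col 2: [0, 2, 8] -> [0, 2, 8]  score +0 (running 4)
Board after move:
 0 16  0
 0 64  2
 4 16  8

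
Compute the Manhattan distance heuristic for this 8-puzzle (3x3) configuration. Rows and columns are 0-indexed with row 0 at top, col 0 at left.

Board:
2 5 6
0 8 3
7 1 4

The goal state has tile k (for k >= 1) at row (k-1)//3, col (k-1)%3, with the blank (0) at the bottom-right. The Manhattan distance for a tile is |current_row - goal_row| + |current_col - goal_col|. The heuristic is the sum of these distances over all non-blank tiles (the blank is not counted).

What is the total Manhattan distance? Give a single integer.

Tile 2: (0,0)->(0,1) = 1
Tile 5: (0,1)->(1,1) = 1
Tile 6: (0,2)->(1,2) = 1
Tile 8: (1,1)->(2,1) = 1
Tile 3: (1,2)->(0,2) = 1
Tile 7: (2,0)->(2,0) = 0
Tile 1: (2,1)->(0,0) = 3
Tile 4: (2,2)->(1,0) = 3
Sum: 1 + 1 + 1 + 1 + 1 + 0 + 3 + 3 = 11

Answer: 11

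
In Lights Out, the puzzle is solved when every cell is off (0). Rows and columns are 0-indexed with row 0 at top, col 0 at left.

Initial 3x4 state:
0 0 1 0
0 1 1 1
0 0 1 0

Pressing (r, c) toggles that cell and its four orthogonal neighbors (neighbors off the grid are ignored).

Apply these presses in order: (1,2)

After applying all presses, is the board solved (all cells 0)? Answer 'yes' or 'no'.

After press 1 at (1,2):
0 0 0 0
0 0 0 0
0 0 0 0

Lights still on: 0

Answer: yes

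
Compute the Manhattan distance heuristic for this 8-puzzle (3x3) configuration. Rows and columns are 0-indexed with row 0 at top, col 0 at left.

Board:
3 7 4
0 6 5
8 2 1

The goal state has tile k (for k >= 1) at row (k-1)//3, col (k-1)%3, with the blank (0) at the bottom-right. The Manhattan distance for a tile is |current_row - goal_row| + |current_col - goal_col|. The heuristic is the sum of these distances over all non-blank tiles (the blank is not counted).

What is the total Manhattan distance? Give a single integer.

Tile 3: (0,0)->(0,2) = 2
Tile 7: (0,1)->(2,0) = 3
Tile 4: (0,2)->(1,0) = 3
Tile 6: (1,1)->(1,2) = 1
Tile 5: (1,2)->(1,1) = 1
Tile 8: (2,0)->(2,1) = 1
Tile 2: (2,1)->(0,1) = 2
Tile 1: (2,2)->(0,0) = 4
Sum: 2 + 3 + 3 + 1 + 1 + 1 + 2 + 4 = 17

Answer: 17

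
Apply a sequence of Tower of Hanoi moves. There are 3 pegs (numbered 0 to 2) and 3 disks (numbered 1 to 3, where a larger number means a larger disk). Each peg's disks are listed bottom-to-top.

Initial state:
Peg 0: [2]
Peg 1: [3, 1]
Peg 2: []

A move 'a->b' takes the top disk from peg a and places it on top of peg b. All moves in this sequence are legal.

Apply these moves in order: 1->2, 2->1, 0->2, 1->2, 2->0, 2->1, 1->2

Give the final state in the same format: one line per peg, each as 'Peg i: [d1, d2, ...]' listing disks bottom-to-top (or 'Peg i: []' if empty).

Answer: Peg 0: [1]
Peg 1: [3]
Peg 2: [2]

Derivation:
After move 1 (1->2):
Peg 0: [2]
Peg 1: [3]
Peg 2: [1]

After move 2 (2->1):
Peg 0: [2]
Peg 1: [3, 1]
Peg 2: []

After move 3 (0->2):
Peg 0: []
Peg 1: [3, 1]
Peg 2: [2]

After move 4 (1->2):
Peg 0: []
Peg 1: [3]
Peg 2: [2, 1]

After move 5 (2->0):
Peg 0: [1]
Peg 1: [3]
Peg 2: [2]

After move 6 (2->1):
Peg 0: [1]
Peg 1: [3, 2]
Peg 2: []

After move 7 (1->2):
Peg 0: [1]
Peg 1: [3]
Peg 2: [2]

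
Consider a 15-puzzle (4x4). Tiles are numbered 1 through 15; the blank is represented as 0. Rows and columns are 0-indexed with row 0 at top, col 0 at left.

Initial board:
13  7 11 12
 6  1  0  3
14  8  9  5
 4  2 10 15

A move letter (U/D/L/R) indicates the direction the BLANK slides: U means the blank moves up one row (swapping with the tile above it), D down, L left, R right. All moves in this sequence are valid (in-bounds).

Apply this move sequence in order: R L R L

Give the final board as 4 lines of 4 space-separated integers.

Answer: 13  7 11 12
 6  1  0  3
14  8  9  5
 4  2 10 15

Derivation:
After move 1 (R):
13  7 11 12
 6  1  3  0
14  8  9  5
 4  2 10 15

After move 2 (L):
13  7 11 12
 6  1  0  3
14  8  9  5
 4  2 10 15

After move 3 (R):
13  7 11 12
 6  1  3  0
14  8  9  5
 4  2 10 15

After move 4 (L):
13  7 11 12
 6  1  0  3
14  8  9  5
 4  2 10 15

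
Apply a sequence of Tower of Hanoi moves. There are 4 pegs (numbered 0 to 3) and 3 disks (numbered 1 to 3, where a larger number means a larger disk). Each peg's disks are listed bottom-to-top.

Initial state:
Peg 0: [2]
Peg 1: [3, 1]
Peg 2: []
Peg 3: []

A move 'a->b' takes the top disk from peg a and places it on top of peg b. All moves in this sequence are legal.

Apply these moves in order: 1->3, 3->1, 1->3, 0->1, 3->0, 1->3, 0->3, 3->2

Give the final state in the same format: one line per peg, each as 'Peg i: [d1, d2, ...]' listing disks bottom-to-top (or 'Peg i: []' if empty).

After move 1 (1->3):
Peg 0: [2]
Peg 1: [3]
Peg 2: []
Peg 3: [1]

After move 2 (3->1):
Peg 0: [2]
Peg 1: [3, 1]
Peg 2: []
Peg 3: []

After move 3 (1->3):
Peg 0: [2]
Peg 1: [3]
Peg 2: []
Peg 3: [1]

After move 4 (0->1):
Peg 0: []
Peg 1: [3, 2]
Peg 2: []
Peg 3: [1]

After move 5 (3->0):
Peg 0: [1]
Peg 1: [3, 2]
Peg 2: []
Peg 3: []

After move 6 (1->3):
Peg 0: [1]
Peg 1: [3]
Peg 2: []
Peg 3: [2]

After move 7 (0->3):
Peg 0: []
Peg 1: [3]
Peg 2: []
Peg 3: [2, 1]

After move 8 (3->2):
Peg 0: []
Peg 1: [3]
Peg 2: [1]
Peg 3: [2]

Answer: Peg 0: []
Peg 1: [3]
Peg 2: [1]
Peg 3: [2]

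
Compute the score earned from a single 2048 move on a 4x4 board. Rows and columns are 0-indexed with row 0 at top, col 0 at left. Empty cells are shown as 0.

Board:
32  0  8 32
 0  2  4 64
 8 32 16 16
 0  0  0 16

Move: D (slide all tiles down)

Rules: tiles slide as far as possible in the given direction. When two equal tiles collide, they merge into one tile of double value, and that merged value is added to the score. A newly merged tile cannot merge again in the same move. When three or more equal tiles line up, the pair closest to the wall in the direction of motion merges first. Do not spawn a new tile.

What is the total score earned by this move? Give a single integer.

Answer: 32

Derivation:
Slide down:
col 0: [32, 0, 8, 0] -> [0, 0, 32, 8]  score +0 (running 0)
col 1: [0, 2, 32, 0] -> [0, 0, 2, 32]  score +0 (running 0)
col 2: [8, 4, 16, 0] -> [0, 8, 4, 16]  score +0 (running 0)
col 3: [32, 64, 16, 16] -> [0, 32, 64, 32]  score +32 (running 32)
Board after move:
 0  0  0  0
 0  0  8 32
32  2  4 64
 8 32 16 32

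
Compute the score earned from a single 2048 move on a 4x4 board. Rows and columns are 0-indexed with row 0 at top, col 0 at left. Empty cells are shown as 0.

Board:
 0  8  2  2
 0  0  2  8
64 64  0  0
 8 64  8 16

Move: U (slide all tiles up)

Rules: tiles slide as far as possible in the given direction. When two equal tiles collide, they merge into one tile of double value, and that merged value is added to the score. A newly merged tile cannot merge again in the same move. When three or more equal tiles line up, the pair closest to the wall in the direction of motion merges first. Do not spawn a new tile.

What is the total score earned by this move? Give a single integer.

Slide up:
col 0: [0, 0, 64, 8] -> [64, 8, 0, 0]  score +0 (running 0)
col 1: [8, 0, 64, 64] -> [8, 128, 0, 0]  score +128 (running 128)
col 2: [2, 2, 0, 8] -> [4, 8, 0, 0]  score +4 (running 132)
col 3: [2, 8, 0, 16] -> [2, 8, 16, 0]  score +0 (running 132)
Board after move:
 64   8   4   2
  8 128   8   8
  0   0   0  16
  0   0   0   0

Answer: 132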